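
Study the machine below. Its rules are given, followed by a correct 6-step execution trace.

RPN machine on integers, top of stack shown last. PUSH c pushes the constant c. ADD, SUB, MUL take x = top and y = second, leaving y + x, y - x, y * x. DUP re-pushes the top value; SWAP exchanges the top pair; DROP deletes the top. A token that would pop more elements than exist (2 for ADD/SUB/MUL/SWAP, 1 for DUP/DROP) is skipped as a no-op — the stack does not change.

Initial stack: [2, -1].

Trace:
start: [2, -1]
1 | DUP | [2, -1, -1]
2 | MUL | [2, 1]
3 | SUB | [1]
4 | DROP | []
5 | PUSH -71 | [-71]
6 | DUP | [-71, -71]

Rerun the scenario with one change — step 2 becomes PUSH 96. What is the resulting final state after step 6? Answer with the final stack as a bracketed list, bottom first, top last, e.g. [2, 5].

(re-executing from step 2 with the substitution; state before step 2: [2, -1, -1])
2 | PUSH 96 | [2, -1, -1, 96]
3 | SUB | [2, -1, -97]
4 | DROP | [2, -1]
5 | PUSH -71 | [2, -1, -71]
6 | DUP | [2, -1, -71, -71]

[2, -1, -71, -71]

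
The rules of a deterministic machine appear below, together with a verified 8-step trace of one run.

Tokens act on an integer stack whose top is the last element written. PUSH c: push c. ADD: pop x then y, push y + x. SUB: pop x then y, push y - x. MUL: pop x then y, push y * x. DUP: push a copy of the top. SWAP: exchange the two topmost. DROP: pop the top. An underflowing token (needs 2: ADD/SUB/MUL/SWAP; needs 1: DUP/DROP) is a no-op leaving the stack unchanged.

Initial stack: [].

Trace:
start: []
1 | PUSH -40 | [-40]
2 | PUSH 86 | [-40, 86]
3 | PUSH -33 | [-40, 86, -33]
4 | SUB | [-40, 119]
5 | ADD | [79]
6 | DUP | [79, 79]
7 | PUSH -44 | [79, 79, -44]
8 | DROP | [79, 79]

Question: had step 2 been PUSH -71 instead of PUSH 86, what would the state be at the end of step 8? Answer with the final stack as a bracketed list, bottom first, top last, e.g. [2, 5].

[-78, -78]

(re-executing from step 2 with the substitution; state before step 2: [-40])
2 | PUSH -71 | [-40, -71]
3 | PUSH -33 | [-40, -71, -33]
4 | SUB | [-40, -38]
5 | ADD | [-78]
6 | DUP | [-78, -78]
7 | PUSH -44 | [-78, -78, -44]
8 | DROP | [-78, -78]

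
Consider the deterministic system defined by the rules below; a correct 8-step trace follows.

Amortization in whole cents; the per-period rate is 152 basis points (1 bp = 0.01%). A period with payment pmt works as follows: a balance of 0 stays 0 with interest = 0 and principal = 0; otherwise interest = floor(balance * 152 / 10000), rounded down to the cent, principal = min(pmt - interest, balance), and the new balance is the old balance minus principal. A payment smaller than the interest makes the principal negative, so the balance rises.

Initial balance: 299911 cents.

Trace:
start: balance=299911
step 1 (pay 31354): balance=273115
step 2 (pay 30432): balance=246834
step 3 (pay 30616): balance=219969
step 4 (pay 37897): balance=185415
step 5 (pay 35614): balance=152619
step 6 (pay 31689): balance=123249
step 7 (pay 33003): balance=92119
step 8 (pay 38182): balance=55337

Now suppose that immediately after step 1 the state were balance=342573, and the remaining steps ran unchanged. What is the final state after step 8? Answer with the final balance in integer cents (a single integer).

132530

state after step 1 := balance=342573
step 2 (pay 30432): balance=317348
step 3 (pay 30616): balance=291555
step 4 (pay 37897): balance=258089
step 5 (pay 35614): balance=226397
step 6 (pay 31689): balance=198149
step 7 (pay 33003): balance=168157
step 8 (pay 38182): balance=132530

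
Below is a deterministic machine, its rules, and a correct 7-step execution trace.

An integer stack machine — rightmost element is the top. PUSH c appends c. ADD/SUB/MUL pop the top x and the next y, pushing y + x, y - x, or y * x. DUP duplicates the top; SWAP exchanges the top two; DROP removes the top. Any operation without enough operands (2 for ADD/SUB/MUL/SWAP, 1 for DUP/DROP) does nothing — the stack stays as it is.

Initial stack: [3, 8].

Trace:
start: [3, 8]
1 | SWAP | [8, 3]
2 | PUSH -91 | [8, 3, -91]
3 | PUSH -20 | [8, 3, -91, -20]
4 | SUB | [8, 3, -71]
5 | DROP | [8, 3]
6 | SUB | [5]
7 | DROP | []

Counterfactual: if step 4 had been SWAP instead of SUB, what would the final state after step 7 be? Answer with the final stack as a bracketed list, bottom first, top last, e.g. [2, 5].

(re-executing from step 4 with the substitution; state before step 4: [8, 3, -91, -20])
4 | SWAP | [8, 3, -20, -91]
5 | DROP | [8, 3, -20]
6 | SUB | [8, 23]
7 | DROP | [8]

[8]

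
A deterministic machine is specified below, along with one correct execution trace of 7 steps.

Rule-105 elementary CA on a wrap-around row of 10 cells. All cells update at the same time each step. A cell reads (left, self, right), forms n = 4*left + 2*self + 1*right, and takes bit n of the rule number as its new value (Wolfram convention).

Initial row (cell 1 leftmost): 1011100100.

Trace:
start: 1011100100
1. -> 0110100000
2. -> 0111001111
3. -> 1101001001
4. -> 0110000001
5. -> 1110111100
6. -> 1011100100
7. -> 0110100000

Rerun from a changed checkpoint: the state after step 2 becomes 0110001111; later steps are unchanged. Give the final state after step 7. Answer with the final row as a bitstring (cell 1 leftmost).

1101001101

state after step 2 := 0110001111
3. -> 1110101001
4. -> 0011010001
5. -> 0011100100
6. -> 1010100001
7. -> 1101001101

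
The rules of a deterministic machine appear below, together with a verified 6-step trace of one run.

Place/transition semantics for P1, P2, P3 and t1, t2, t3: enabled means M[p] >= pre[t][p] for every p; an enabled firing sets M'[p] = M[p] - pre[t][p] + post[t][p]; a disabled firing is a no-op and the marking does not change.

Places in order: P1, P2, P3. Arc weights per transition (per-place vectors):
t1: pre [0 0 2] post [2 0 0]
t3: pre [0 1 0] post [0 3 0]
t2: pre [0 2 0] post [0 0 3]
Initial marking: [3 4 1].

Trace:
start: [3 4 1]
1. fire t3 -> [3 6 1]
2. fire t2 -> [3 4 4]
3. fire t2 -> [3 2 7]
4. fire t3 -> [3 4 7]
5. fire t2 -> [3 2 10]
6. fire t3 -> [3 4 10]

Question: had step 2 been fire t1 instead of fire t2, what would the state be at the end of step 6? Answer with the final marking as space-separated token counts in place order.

3 6 7

(re-executing from step 2 with the substitution; state before step 2: [3 6 1])
2. fire t1 -> [3 6 1]
3. fire t2 -> [3 4 4]
4. fire t3 -> [3 6 4]
5. fire t2 -> [3 4 7]
6. fire t3 -> [3 6 7]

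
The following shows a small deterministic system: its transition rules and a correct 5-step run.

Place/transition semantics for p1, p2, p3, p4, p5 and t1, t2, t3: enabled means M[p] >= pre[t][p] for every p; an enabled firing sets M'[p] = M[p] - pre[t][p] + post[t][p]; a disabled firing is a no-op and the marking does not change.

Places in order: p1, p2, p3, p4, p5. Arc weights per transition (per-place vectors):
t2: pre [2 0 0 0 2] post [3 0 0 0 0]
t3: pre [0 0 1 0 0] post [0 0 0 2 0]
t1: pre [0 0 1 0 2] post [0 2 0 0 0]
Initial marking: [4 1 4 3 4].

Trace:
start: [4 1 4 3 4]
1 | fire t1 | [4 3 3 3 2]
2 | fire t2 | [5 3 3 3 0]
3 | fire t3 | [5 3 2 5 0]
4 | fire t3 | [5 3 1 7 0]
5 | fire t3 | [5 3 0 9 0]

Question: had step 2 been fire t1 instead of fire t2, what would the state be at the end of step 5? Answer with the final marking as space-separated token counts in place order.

(re-executing from step 2 with the substitution; state before step 2: [4 3 3 3 2])
2 | fire t1 | [4 5 2 3 0]
3 | fire t3 | [4 5 1 5 0]
4 | fire t3 | [4 5 0 7 0]
5 | fire t3 | [4 5 0 7 0]

4 5 0 7 0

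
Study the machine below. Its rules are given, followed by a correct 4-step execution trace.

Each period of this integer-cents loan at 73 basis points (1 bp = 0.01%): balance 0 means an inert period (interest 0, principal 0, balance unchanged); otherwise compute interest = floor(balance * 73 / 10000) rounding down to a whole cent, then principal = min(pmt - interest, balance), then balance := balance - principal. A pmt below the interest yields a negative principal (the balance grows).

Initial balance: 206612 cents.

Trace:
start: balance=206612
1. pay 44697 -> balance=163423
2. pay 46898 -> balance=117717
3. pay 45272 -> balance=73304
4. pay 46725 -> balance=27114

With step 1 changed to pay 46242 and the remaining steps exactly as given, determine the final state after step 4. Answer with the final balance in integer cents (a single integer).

25534

(re-executing from step 1 with the substitution; state before step 1: balance=206612)
1. pay 46242 -> balance=161878
2. pay 46898 -> balance=116161
3. pay 45272 -> balance=71736
4. pay 46725 -> balance=25534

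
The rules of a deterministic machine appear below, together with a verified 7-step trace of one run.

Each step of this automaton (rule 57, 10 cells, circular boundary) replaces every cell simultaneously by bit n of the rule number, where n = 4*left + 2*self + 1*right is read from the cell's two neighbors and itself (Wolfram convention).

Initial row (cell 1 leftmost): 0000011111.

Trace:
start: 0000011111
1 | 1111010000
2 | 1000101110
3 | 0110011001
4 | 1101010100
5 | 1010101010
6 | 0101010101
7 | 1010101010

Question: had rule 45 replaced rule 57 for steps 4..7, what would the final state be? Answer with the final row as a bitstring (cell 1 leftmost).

(re-executing steps 4..7 under rule 45; state before step 4: 0110011001)
4 | 1100010001
5 | 0001010101
6 | 0101111111
7 | 1111000000

1111000000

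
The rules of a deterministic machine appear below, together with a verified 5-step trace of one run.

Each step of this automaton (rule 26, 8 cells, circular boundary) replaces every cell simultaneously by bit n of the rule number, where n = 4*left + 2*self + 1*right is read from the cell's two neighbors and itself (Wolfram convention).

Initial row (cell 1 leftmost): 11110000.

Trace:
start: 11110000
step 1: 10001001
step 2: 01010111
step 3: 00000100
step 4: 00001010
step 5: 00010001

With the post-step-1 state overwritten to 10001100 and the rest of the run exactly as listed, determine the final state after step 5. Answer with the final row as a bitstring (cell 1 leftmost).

11001000

state after step 1 := 10001100
step 2: 01011011
step 3: 00010010
step 4: 00101101
step 5: 11001000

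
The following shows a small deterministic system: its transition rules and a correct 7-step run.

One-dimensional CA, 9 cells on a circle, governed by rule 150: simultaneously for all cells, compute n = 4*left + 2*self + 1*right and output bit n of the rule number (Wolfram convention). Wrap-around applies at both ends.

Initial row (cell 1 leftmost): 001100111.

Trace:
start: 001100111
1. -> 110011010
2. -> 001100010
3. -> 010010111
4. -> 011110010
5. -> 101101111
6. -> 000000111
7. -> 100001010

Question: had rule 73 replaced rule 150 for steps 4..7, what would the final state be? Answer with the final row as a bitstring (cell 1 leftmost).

000000101

(re-executing steps 4..7 under rule 73; state before step 4: 010010111)
4. -> 000000101
5. -> 011110000
6. -> 010010111
7. -> 000000101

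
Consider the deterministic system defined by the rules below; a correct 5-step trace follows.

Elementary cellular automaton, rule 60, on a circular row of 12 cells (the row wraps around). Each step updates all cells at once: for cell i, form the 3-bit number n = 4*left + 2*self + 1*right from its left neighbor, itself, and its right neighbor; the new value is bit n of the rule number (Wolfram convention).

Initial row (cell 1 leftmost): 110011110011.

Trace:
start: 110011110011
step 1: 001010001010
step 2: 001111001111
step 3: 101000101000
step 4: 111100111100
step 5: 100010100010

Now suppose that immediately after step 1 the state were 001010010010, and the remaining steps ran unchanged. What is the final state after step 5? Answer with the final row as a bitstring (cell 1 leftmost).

000010111011

state after step 1 := 001010010010
step 2: 001111011011
step 3: 101000110110
step 4: 111100101101
step 5: 000010111011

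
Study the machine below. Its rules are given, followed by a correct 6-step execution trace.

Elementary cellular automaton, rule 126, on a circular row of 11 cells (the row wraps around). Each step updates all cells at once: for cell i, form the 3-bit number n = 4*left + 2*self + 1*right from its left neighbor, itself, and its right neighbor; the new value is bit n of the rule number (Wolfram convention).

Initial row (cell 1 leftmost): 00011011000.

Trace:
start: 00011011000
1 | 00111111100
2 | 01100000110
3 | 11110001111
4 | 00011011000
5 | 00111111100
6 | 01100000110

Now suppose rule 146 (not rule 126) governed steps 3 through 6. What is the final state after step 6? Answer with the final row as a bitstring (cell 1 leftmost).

01000000010

(re-executing steps 3..6 under rule 146; state before step 3: 01100000110)
3 | 10010001001
4 | 01101010110
5 | 10000000001
6 | 01000000010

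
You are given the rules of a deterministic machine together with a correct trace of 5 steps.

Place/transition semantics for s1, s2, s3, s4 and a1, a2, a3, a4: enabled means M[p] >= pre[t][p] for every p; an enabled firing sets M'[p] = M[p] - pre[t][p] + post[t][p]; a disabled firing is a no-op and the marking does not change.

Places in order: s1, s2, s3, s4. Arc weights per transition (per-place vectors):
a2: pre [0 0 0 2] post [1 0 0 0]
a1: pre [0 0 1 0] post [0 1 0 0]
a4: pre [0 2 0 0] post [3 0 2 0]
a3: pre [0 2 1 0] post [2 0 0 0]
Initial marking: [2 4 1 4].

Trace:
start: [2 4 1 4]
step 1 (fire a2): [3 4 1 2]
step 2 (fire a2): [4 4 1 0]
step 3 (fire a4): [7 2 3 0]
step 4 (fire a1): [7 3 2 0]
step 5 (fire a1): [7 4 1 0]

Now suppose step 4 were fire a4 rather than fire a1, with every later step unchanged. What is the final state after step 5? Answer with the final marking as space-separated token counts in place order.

(re-executing from step 4 with the substitution; state before step 4: [7 2 3 0])
step 4 (fire a4): [10 0 5 0]
step 5 (fire a1): [10 1 4 0]

10 1 4 0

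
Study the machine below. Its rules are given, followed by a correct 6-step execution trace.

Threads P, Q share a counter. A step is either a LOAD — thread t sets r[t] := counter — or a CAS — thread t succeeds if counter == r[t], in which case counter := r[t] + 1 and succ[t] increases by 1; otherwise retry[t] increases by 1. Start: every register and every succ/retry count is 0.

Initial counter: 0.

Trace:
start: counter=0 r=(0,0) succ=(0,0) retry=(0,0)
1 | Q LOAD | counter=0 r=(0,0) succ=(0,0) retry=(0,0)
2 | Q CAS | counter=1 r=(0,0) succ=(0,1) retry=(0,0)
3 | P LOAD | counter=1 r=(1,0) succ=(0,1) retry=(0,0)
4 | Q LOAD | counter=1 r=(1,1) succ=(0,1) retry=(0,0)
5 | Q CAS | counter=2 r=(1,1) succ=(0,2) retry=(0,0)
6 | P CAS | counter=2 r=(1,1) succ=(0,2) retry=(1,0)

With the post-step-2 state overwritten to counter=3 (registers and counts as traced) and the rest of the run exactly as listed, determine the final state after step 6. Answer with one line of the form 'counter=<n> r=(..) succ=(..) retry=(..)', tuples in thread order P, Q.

counter=4 r=(3,3) succ=(0,2) retry=(1,0)

state after step 2 := counter=3 r=(0,0) succ=(0,1) retry=(0,0)
3 | P LOAD | counter=3 r=(3,0) succ=(0,1) retry=(0,0)
4 | Q LOAD | counter=3 r=(3,3) succ=(0,1) retry=(0,0)
5 | Q CAS | counter=4 r=(3,3) succ=(0,2) retry=(0,0)
6 | P CAS | counter=4 r=(3,3) succ=(0,2) retry=(1,0)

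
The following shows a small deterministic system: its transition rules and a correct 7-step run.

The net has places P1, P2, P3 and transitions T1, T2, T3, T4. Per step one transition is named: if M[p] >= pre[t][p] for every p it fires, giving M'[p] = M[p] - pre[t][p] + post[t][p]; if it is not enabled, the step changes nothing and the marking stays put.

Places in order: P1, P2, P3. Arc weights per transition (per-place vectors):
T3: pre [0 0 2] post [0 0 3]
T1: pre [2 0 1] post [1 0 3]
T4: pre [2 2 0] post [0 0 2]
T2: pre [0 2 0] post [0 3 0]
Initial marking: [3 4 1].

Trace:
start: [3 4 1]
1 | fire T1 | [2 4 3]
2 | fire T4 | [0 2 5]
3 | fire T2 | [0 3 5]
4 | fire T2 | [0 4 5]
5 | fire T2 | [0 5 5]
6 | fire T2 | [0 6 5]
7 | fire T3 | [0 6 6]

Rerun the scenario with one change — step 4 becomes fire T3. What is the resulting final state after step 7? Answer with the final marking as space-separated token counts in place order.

(re-executing from step 4 with the substitution; state before step 4: [0 3 5])
4 | fire T3 | [0 3 6]
5 | fire T2 | [0 4 6]
6 | fire T2 | [0 5 6]
7 | fire T3 | [0 5 7]

0 5 7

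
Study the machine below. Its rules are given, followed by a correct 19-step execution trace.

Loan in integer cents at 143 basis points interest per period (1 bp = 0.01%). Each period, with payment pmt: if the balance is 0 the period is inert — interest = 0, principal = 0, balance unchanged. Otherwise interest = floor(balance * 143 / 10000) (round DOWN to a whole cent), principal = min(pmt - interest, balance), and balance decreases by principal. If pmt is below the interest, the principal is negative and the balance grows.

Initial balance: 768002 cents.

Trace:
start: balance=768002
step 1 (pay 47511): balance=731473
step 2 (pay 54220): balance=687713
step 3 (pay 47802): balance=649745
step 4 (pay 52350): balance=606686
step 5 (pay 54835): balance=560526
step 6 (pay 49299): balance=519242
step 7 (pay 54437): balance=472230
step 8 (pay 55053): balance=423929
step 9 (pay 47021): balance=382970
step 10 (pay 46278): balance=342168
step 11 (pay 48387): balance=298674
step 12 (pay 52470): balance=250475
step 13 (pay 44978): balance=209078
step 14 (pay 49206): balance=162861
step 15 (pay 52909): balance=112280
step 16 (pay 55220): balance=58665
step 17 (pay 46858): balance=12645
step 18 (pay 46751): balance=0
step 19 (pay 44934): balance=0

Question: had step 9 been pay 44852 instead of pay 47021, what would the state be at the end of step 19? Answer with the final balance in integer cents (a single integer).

0

(re-executing from step 9 with the substitution; state before step 9: balance=423929)
step 9 (pay 44852): balance=385139
step 10 (pay 46278): balance=344368
step 11 (pay 48387): balance=300905
step 12 (pay 52470): balance=252737
step 13 (pay 44978): balance=211373
step 14 (pay 49206): balance=165189
step 15 (pay 52909): balance=114642
step 16 (pay 55220): balance=61061
step 17 (pay 46858): balance=15076
step 18 (pay 46751): balance=0
step 19 (pay 44934): balance=0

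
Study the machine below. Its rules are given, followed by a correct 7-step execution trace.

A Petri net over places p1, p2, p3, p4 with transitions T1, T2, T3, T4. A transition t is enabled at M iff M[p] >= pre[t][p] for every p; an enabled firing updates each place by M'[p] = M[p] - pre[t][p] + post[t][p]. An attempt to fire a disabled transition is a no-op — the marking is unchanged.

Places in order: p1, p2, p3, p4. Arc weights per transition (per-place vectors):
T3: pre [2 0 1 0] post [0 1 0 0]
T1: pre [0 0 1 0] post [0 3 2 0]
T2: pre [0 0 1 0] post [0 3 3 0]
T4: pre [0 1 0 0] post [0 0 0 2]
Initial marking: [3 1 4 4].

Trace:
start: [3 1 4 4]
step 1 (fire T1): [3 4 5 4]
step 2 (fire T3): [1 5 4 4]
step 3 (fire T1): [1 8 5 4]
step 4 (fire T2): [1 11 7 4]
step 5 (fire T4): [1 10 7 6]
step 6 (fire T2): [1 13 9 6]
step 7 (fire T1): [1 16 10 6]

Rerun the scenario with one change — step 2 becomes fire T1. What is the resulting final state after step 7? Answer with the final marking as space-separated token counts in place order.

(re-executing from step 2 with the substitution; state before step 2: [3 4 5 4])
step 2 (fire T1): [3 7 6 4]
step 3 (fire T1): [3 10 7 4]
step 4 (fire T2): [3 13 9 4]
step 5 (fire T4): [3 12 9 6]
step 6 (fire T2): [3 15 11 6]
step 7 (fire T1): [3 18 12 6]

3 18 12 6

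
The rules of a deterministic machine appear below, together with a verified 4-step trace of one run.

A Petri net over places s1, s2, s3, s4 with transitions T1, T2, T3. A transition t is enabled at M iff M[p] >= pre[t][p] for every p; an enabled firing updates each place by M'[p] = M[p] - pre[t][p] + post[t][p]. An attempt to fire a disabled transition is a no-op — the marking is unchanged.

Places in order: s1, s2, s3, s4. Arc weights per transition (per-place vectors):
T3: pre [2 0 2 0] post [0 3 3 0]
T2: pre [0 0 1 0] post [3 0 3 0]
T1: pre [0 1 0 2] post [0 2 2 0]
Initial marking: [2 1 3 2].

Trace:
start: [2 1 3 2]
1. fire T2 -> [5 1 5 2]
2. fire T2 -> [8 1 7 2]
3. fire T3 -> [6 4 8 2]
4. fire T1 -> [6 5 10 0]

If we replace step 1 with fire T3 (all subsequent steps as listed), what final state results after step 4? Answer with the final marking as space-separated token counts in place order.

(re-executing from step 1 with the substitution; state before step 1: [2 1 3 2])
1. fire T3 -> [0 4 4 2]
2. fire T2 -> [3 4 6 2]
3. fire T3 -> [1 7 7 2]
4. fire T1 -> [1 8 9 0]

1 8 9 0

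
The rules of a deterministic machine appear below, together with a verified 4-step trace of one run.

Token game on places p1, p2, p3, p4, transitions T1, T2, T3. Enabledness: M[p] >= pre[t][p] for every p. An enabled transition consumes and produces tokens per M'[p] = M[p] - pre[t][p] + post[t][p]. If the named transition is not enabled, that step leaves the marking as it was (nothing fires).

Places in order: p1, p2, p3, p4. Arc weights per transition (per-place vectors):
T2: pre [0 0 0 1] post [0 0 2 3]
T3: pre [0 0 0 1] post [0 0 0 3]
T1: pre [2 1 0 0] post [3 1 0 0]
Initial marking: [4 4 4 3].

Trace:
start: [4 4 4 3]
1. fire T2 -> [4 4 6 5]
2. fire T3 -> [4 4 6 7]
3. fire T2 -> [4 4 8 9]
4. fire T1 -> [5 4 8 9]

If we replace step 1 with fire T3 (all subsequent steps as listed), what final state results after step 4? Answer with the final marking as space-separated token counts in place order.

5 4 6 9

(re-executing from step 1 with the substitution; state before step 1: [4 4 4 3])
1. fire T3 -> [4 4 4 5]
2. fire T3 -> [4 4 4 7]
3. fire T2 -> [4 4 6 9]
4. fire T1 -> [5 4 6 9]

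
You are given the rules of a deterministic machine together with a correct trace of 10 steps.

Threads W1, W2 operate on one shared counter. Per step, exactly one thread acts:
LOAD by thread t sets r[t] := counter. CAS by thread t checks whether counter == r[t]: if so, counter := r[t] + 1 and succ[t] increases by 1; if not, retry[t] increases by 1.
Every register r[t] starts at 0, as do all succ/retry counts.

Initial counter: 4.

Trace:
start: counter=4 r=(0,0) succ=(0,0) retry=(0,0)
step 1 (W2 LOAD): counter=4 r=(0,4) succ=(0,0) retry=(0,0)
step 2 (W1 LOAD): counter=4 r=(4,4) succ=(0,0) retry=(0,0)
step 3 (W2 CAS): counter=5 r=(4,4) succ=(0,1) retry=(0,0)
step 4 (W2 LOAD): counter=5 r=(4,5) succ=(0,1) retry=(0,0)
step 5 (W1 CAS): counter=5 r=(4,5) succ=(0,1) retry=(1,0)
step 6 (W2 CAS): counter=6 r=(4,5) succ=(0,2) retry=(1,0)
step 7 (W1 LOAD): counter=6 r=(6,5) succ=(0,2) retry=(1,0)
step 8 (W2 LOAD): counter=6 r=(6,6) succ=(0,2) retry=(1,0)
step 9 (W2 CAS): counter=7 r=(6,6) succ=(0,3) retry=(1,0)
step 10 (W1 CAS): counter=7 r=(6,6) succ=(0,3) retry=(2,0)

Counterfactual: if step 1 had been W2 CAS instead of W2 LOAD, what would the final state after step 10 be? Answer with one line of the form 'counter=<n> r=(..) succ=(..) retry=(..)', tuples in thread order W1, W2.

(re-executing from step 1 with the substitution; state before step 1: counter=4 r=(0,0) succ=(0,0) retry=(0,0))
step 1 (W2 CAS): counter=4 r=(0,0) succ=(0,0) retry=(0,1)
step 2 (W1 LOAD): counter=4 r=(4,0) succ=(0,0) retry=(0,1)
step 3 (W2 CAS): counter=4 r=(4,0) succ=(0,0) retry=(0,2)
step 4 (W2 LOAD): counter=4 r=(4,4) succ=(0,0) retry=(0,2)
step 5 (W1 CAS): counter=5 r=(4,4) succ=(1,0) retry=(0,2)
step 6 (W2 CAS): counter=5 r=(4,4) succ=(1,0) retry=(0,3)
step 7 (W1 LOAD): counter=5 r=(5,4) succ=(1,0) retry=(0,3)
step 8 (W2 LOAD): counter=5 r=(5,5) succ=(1,0) retry=(0,3)
step 9 (W2 CAS): counter=6 r=(5,5) succ=(1,1) retry=(0,3)
step 10 (W1 CAS): counter=6 r=(5,5) succ=(1,1) retry=(1,3)

counter=6 r=(5,5) succ=(1,1) retry=(1,3)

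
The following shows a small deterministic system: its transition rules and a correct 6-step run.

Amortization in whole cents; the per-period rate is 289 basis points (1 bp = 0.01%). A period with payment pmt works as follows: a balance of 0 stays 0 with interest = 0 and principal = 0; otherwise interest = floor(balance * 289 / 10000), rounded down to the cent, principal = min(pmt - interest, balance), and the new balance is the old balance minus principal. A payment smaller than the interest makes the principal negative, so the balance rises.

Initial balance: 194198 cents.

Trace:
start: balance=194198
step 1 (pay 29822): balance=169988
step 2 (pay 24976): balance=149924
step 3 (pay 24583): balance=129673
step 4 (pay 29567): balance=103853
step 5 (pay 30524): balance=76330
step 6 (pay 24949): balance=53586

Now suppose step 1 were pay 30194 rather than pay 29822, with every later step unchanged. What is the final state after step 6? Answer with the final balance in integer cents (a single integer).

(re-executing from step 1 with the substitution; state before step 1: balance=194198)
step 1 (pay 30194): balance=169616
step 2 (pay 24976): balance=149541
step 3 (pay 24583): balance=129279
step 4 (pay 29567): balance=103448
step 5 (pay 30524): balance=75913
step 6 (pay 24949): balance=53157

53157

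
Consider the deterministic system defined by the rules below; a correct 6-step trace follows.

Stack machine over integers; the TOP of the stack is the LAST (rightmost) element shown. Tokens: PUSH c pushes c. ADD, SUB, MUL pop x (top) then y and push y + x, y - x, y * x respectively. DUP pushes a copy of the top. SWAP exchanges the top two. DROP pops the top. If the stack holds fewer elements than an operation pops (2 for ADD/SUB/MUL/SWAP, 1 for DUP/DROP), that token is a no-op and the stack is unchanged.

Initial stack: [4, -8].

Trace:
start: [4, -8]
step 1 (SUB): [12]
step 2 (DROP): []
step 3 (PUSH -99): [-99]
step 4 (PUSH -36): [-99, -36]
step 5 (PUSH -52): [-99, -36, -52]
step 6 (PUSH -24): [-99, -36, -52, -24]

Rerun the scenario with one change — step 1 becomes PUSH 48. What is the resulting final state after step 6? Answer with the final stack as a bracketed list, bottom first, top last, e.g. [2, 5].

[4, -8, -99, -36, -52, -24]

(re-executing from step 1 with the substitution; state before step 1: [4, -8])
step 1 (PUSH 48): [4, -8, 48]
step 2 (DROP): [4, -8]
step 3 (PUSH -99): [4, -8, -99]
step 4 (PUSH -36): [4, -8, -99, -36]
step 5 (PUSH -52): [4, -8, -99, -36, -52]
step 6 (PUSH -24): [4, -8, -99, -36, -52, -24]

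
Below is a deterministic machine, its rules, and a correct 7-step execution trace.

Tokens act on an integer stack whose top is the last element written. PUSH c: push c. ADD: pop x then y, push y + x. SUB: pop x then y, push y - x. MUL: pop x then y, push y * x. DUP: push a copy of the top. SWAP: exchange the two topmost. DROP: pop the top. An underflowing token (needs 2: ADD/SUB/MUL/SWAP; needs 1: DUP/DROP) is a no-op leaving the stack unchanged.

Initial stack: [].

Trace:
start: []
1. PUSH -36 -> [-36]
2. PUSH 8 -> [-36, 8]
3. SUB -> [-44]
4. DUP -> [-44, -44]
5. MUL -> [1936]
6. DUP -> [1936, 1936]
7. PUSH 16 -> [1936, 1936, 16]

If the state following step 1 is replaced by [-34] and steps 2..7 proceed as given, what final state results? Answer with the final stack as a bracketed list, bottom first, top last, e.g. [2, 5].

[1764, 1764, 16]

state after step 1 := [-34]
2. PUSH 8 -> [-34, 8]
3. SUB -> [-42]
4. DUP -> [-42, -42]
5. MUL -> [1764]
6. DUP -> [1764, 1764]
7. PUSH 16 -> [1764, 1764, 16]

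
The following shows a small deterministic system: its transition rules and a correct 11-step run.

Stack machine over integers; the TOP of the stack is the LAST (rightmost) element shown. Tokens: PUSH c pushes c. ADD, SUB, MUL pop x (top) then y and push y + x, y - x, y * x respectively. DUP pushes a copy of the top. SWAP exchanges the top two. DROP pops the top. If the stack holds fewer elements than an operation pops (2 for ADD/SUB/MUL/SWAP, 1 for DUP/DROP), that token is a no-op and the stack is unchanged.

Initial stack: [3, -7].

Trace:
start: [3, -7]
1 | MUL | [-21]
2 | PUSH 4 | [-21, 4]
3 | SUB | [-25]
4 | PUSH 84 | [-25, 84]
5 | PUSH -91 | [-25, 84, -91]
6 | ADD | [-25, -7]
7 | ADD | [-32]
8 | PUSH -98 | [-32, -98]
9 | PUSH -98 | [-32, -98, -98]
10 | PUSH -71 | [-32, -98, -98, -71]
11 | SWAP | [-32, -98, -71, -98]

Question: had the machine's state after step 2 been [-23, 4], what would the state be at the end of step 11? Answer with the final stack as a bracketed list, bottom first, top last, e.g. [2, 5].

state after step 2 := [-23, 4]
3 | SUB | [-27]
4 | PUSH 84 | [-27, 84]
5 | PUSH -91 | [-27, 84, -91]
6 | ADD | [-27, -7]
7 | ADD | [-34]
8 | PUSH -98 | [-34, -98]
9 | PUSH -98 | [-34, -98, -98]
10 | PUSH -71 | [-34, -98, -98, -71]
11 | SWAP | [-34, -98, -71, -98]

[-34, -98, -71, -98]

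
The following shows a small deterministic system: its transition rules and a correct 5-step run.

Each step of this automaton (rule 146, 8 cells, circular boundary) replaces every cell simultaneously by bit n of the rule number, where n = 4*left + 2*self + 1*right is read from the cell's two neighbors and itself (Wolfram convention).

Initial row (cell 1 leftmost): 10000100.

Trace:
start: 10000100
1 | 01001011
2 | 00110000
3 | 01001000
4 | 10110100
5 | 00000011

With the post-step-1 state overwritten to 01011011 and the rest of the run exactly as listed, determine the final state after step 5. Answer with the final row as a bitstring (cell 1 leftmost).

state after step 1 := 01011011
2 | 00000000
3 | 00000000
4 | 00000000
5 | 00000000

00000000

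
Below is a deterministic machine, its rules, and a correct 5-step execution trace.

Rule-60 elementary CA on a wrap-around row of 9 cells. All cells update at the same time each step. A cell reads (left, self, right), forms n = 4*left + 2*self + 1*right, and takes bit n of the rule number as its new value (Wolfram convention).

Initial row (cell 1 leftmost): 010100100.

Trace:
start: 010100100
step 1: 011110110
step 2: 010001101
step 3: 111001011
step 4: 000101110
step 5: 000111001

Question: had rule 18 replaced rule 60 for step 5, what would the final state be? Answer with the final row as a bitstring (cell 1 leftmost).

001000001

(re-executing step 5 under rule 18; state before step 5: 000101110)
step 5: 001000001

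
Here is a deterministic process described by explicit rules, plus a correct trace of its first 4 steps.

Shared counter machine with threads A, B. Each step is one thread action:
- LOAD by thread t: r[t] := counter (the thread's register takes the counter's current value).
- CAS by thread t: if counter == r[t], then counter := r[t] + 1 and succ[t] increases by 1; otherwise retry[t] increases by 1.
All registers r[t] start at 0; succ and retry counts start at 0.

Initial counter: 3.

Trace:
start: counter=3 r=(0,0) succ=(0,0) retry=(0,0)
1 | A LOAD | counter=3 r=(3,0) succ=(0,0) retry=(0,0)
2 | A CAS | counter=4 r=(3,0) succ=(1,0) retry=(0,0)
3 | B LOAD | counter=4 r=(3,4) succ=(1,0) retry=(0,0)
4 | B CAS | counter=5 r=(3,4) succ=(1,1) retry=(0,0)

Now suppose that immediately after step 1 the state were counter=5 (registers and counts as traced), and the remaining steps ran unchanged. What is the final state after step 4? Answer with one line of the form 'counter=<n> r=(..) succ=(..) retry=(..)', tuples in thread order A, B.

state after step 1 := counter=5 r=(3,0) succ=(0,0) retry=(0,0)
2 | A CAS | counter=5 r=(3,0) succ=(0,0) retry=(1,0)
3 | B LOAD | counter=5 r=(3,5) succ=(0,0) retry=(1,0)
4 | B CAS | counter=6 r=(3,5) succ=(0,1) retry=(1,0)

counter=6 r=(3,5) succ=(0,1) retry=(1,0)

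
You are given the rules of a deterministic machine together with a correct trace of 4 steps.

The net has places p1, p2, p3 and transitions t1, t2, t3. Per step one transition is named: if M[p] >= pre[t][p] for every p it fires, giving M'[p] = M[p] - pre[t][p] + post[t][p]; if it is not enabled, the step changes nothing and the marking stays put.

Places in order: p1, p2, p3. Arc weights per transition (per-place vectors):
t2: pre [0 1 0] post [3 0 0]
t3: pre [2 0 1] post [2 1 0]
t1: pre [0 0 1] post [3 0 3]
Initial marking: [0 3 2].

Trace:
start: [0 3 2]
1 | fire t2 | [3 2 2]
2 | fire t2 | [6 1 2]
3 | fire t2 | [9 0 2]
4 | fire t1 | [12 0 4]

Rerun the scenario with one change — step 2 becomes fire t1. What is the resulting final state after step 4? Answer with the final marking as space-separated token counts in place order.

12 1 6

(re-executing from step 2 with the substitution; state before step 2: [3 2 2])
2 | fire t1 | [6 2 4]
3 | fire t2 | [9 1 4]
4 | fire t1 | [12 1 6]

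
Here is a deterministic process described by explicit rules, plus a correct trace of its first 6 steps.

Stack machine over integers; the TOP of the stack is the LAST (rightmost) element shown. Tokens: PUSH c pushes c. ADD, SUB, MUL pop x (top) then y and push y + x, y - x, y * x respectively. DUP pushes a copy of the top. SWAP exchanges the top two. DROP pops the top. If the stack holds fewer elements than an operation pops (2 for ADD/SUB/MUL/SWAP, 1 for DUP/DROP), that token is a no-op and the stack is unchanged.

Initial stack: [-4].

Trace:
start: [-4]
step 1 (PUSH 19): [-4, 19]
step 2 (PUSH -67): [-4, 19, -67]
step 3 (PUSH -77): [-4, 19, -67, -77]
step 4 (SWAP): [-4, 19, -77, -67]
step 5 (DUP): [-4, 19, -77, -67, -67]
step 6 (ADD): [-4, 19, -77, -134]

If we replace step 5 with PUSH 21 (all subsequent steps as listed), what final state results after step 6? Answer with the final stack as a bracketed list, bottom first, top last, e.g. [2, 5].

(re-executing from step 5 with the substitution; state before step 5: [-4, 19, -77, -67])
step 5 (PUSH 21): [-4, 19, -77, -67, 21]
step 6 (ADD): [-4, 19, -77, -46]

[-4, 19, -77, -46]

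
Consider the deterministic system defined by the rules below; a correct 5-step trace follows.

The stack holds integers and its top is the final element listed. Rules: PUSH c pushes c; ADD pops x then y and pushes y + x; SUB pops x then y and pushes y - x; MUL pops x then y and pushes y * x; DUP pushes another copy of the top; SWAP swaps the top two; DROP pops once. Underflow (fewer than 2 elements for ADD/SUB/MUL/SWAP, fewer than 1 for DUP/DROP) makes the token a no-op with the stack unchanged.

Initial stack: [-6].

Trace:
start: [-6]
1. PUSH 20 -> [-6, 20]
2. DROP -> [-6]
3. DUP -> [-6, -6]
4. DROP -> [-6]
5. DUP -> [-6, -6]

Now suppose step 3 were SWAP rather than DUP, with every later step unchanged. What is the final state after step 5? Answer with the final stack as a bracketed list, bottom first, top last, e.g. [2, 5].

(re-executing from step 3 with the substitution; state before step 3: [-6])
3. SWAP -> [-6]
4. DROP -> []
5. DUP -> []

[]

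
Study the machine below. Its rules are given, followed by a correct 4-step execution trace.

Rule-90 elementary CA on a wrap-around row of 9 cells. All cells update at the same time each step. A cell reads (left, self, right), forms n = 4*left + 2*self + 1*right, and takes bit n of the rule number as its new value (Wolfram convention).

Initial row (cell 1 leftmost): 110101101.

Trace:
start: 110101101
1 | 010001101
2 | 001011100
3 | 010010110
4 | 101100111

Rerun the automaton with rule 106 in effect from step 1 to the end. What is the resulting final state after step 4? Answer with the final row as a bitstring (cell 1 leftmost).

000100111

(re-executing steps 1..4 under rule 106; state before step 1: 110101101)
1 | 011011111
2 | 111110001
3 | 000010011
4 | 000100111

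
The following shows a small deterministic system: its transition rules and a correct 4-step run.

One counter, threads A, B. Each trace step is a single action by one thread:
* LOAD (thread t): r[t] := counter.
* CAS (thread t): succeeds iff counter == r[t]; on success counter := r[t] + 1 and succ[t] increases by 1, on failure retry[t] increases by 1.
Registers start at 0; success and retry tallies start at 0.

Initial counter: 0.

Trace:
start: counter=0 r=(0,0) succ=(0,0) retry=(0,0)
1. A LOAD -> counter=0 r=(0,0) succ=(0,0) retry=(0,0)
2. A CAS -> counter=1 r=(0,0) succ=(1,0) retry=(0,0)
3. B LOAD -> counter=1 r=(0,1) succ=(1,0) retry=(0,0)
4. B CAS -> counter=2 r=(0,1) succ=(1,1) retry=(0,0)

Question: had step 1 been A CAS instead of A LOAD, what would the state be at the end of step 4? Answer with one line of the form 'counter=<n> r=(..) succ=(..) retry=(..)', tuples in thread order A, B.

(re-executing from step 1 with the substitution; state before step 1: counter=0 r=(0,0) succ=(0,0) retry=(0,0))
1. A CAS -> counter=1 r=(0,0) succ=(1,0) retry=(0,0)
2. A CAS -> counter=1 r=(0,0) succ=(1,0) retry=(1,0)
3. B LOAD -> counter=1 r=(0,1) succ=(1,0) retry=(1,0)
4. B CAS -> counter=2 r=(0,1) succ=(1,1) retry=(1,0)

counter=2 r=(0,1) succ=(1,1) retry=(1,0)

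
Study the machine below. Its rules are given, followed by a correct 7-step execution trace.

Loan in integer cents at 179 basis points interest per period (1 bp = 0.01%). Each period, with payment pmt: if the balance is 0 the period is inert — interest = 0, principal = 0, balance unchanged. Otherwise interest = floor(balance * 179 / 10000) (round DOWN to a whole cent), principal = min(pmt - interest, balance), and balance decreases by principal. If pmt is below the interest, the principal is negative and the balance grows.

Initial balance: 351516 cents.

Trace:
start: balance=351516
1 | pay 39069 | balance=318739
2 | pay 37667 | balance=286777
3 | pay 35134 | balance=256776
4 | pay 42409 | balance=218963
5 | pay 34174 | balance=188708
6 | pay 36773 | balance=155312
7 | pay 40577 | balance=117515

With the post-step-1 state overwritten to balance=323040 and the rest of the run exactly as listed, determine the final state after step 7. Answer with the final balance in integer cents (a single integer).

state after step 1 := balance=323040
2 | pay 37667 | balance=291155
3 | pay 35134 | balance=261232
4 | pay 42409 | balance=223499
5 | pay 34174 | balance=193325
6 | pay 36773 | balance=160012
7 | pay 40577 | balance=122299

122299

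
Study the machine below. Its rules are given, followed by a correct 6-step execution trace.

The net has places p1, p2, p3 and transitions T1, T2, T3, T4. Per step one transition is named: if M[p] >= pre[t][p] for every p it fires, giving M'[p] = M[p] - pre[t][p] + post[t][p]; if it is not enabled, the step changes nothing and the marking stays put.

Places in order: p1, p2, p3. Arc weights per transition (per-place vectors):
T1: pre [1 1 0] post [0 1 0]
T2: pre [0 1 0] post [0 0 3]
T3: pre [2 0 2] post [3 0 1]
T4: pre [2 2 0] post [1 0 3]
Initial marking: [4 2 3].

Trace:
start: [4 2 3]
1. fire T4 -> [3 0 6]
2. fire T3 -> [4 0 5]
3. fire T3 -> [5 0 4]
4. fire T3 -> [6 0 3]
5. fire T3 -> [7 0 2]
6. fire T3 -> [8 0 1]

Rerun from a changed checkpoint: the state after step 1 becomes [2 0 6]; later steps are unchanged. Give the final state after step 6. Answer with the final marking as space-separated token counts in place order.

7 0 1

state after step 1 := [2 0 6]
2. fire T3 -> [3 0 5]
3. fire T3 -> [4 0 4]
4. fire T3 -> [5 0 3]
5. fire T3 -> [6 0 2]
6. fire T3 -> [7 0 1]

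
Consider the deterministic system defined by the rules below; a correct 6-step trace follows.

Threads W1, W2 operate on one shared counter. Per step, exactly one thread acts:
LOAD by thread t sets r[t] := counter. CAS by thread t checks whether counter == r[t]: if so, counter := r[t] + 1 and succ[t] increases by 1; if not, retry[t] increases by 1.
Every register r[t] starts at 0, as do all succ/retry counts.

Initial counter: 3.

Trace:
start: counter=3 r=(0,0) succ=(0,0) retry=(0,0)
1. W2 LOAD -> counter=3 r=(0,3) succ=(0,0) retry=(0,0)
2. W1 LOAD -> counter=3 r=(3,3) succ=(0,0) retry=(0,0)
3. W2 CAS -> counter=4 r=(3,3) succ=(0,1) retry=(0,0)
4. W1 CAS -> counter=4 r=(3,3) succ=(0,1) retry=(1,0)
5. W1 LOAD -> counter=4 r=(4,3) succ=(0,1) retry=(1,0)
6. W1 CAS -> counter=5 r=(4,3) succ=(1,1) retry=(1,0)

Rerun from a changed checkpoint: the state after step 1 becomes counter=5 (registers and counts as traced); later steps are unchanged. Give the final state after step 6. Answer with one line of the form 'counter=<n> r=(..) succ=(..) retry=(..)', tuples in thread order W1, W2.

state after step 1 := counter=5 r=(0,3) succ=(0,0) retry=(0,0)
2. W1 LOAD -> counter=5 r=(5,3) succ=(0,0) retry=(0,0)
3. W2 CAS -> counter=5 r=(5,3) succ=(0,0) retry=(0,1)
4. W1 CAS -> counter=6 r=(5,3) succ=(1,0) retry=(0,1)
5. W1 LOAD -> counter=6 r=(6,3) succ=(1,0) retry=(0,1)
6. W1 CAS -> counter=7 r=(6,3) succ=(2,0) retry=(0,1)

counter=7 r=(6,3) succ=(2,0) retry=(0,1)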